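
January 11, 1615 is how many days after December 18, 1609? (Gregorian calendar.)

Dec 18, 1609 → Dec 18, 1610: 365 days.
Dec 18, 1610 → Dec 18, 1611: 365 days.
Dec 18, 1611 → Dec 18, 1612: 366 days (Feb 29, 1612 is in that span).
Dec 18, 1612 → Dec 18, 1613: 365 days.
Dec 18, 1613 → Jan 18, 1614: 31 days (December has 31).
Jan 18, 1614 → Feb 18, 1614: 31 days (January has 31).
Feb 18, 1614 → Mar 18, 1614: 28 days (February has 28).
Mar 18, 1614 → Apr 18, 1614: 31 days (March has 31).
Apr 18, 1614 → May 18, 1614: 30 days (April has 30).
May 18, 1614 → Jun 18, 1614: 31 days (May has 31).
Jun 18, 1614 → Jul 18, 1614: 30 days (June has 30).
Jul 18, 1614 → Aug 18, 1614: 31 days (July has 31).
Aug 18, 1614 → Sep 18, 1614: 31 days (August has 31).
Sep 18, 1614 → Oct 18, 1614: 30 days (September has 30).
Oct 18, 1614 → Nov 18, 1614: 31 days (October has 31).
Nov 18, 1614 → Dec 18, 1614: 30 days (November has 30).
Dec 18, 1614 → Jan 11, 1615: 24 days.
Total: 1850 days.

1850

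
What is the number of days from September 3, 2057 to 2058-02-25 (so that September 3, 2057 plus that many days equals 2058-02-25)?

Sep 3, 2057 → Oct 3, 2057: 30 days (September has 30).
Oct 3, 2057 → Nov 3, 2057: 31 days (October has 31).
Nov 3, 2057 → Dec 3, 2057: 30 days (November has 30).
Dec 3, 2057 → Jan 3, 2058: 31 days (December has 31).
Jan 3, 2058 → Feb 3, 2058: 31 days (January has 31).
Feb 3, 2058 → Feb 25, 2058: 22 days.
Total: 175 days.

175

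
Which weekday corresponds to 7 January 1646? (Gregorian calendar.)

Doomsday rule: the anchor day for the 1600s is Tuesday. For year 46: 46÷12 = 3 r 10, and 10÷4 = 2, so 3+10+2 = 15.
Tuesday + 15 ≡ Wednesday — that's 1646's doomsday.
In January the doomsday date is Jan 3 (1646 is not a leap year).
Jan 7 is 4 days after Jan 3; 4 mod 7 = 4, so Wednesday + 4 = Sunday.

Sunday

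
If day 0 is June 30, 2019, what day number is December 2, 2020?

521

Jun 30, 2019 → Jun 30, 2020: 366 days (Feb 29, 2020 is in that span).
Jun 30, 2020 → Jul 30, 2020: 30 days (June has 30).
Jul 30, 2020 → Aug 30, 2020: 31 days (July has 31).
Aug 30, 2020 → Sep 30, 2020: 31 days (August has 31).
Sep 30, 2020 → Oct 30, 2020: 30 days (September has 30).
Oct 30, 2020 → Nov 30, 2020: 31 days (October has 31).
Nov 30, 2020 → Dec 2, 2020: 2 days.
Total: 521 days.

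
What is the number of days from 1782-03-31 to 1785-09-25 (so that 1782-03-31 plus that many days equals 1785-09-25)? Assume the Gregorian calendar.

1274

Mar 31, 1782 → Mar 31, 1783: 365 days.
Mar 31, 1783 → Mar 31, 1784: 366 days (Feb 29, 1784 is in that span).
Mar 31, 1784 → Mar 31, 1785: 365 days.
Mar 31, 1785 → Apr 30, 1785: 30 days (March has 31).
Apr 30, 1785 → May 30, 1785: 30 days (April has 30).
May 30, 1785 → Jun 30, 1785: 31 days (May has 31).
Jun 30, 1785 → Jul 30, 1785: 30 days (June has 30).
Jul 30, 1785 → Aug 30, 1785: 31 days (July has 31).
Aug 30, 1785 → Sep 25, 1785: 26 days.
Total: 1274 days.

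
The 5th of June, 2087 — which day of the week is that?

Doomsday rule: the anchor day for the 2000s is Tuesday. For year 87: 87÷12 = 7 r 3, and 3÷4 = 0, so 7+3+0 = 10.
Tuesday + 10 ≡ Friday — that's 2087's doomsday.
In June the doomsday date is Jun 6.
Jun 5 is 1 day before Jun 6; 1 mod 7 = 1, so Friday − 1 = Thursday.

Thursday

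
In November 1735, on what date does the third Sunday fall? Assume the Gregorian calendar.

November 20, 1735

November 1, 1735 is a Tuesday.
The first Sunday is therefore November 6 (5 days later).
The third Sunday is 6 + 2×7 = November 20.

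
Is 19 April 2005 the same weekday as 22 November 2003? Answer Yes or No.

No

From Nov 22, 2003 to Apr 19, 2005 is 514 days.
514 mod 7 = 3, so they are different weekdays.
(Nov 22, 2003 is a Saturday; Apr 19, 2005 is a Tuesday.)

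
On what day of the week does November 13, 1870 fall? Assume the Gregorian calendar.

Doomsday rule: the anchor day for the 1800s is Friday. For year 70: 70÷12 = 5 r 10, and 10÷4 = 2, so 5+10+2 = 17.
Friday + 17 ≡ Monday — that's 1870's doomsday.
In November the doomsday date is Nov 7.
Nov 13 is 6 days after Nov 7; 6 mod 7 = 6, so Monday + 6 = Sunday.

Sunday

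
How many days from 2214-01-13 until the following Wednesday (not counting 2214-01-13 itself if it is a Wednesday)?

6

Jan 13, 2214 is a Thursday.
From Thursday to the next Wednesday is 6 days.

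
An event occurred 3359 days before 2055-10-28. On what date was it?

August 17, 2046

−365 (one year) → Oct 28, 2054 (2994 left).
−365 (one year) → Oct 28, 2053 (2629 left).
−365 (one year) → Oct 28, 2052 (2264 left).
−366 (one year; includes Feb 29, 2052) → Oct 28, 2051 (1898 left).
−365 (one year) → Oct 28, 2050 (1533 left).
−365 (one year) → Oct 28, 2049 (1168 left).
−365 (one year) → Oct 28, 2048 (803 left).
−366 (one year; includes Feb 29, 2048) → Oct 28, 2047 (437 left).
−365 (one year) → Oct 28, 2046 (72 left).
−28 → Sep 30, 2046 (end of Sep, 30 days; 44 left).
−30 → Aug 31, 2046 (end of Aug, 31 days; 14 left).
−14 → Aug 17, 2046.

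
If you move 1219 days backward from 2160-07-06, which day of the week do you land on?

Jul 6, 2160 is a Sunday.
1219 mod 7 = 1, so 1219 days before a Sunday is Sunday − 1 = Saturday.

Saturday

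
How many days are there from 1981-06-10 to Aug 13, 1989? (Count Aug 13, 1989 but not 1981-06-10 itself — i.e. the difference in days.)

2986

Jun 10, 1981 → Jun 10, 1982: 365 days.
Jun 10, 1982 → Jun 10, 1983: 365 days.
Jun 10, 1983 → Jun 10, 1984: 366 days (Feb 29, 1984 is in that span).
Jun 10, 1984 → Jun 10, 1985: 365 days.
Jun 10, 1985 → Jun 10, 1986: 365 days.
Jun 10, 1986 → Jun 10, 1987: 365 days.
Jun 10, 1987 → Jun 10, 1988: 366 days (Feb 29, 1988 is in that span).
Jun 10, 1988 → Jun 10, 1989: 365 days.
Jun 10, 1989 → Jul 10, 1989: 30 days (June has 30).
Jul 10, 1989 → Aug 10, 1989: 31 days (July has 31).
Aug 10, 1989 → Aug 13, 1989: 3 days.
Total: 2986 days.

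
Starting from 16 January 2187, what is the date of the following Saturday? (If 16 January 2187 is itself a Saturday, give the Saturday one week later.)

January 20, 2187

Jan 16, 2187 is a Tuesday.
From Tuesday to the next Saturday is 4 days.
Jan 16, 2187 + 4 = Jan 20, 2187.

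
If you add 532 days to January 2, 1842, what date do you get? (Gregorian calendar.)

June 18, 1843

+365 (one year) → Jan 2, 1843 (167 left).
Jan has 31 days: +30 → Feb 1, 1843 (137 left).
Feb has 28 days: +28 → Mar 1, 1843 (109 left).
Mar has 31 days: +31 → Apr 1, 1843 (78 left).
Apr has 30 days: +30 → May 1, 1843 (48 left).
May has 31 days: +31 → Jun 1, 1843 (17 left).
+17 → Jun 18, 1843.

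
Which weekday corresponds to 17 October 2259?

Doomsday rule: the anchor day for the 2200s is Friday. For year 59: 59÷12 = 4 r 11, and 11÷4 = 2, so 4+11+2 = 17.
Friday + 17 ≡ Monday — that's 2259's doomsday.
In October the doomsday date is Oct 10.
Oct 17 is 7 days after Oct 10; 7 mod 7 = 0, so Monday + 0 = Monday.

Monday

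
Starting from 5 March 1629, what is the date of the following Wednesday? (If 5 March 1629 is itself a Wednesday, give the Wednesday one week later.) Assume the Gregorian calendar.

Mar 5, 1629 is a Monday.
From Monday to the next Wednesday is 2 days.
Mar 5, 1629 + 2 = Mar 7, 1629.

March 7, 1629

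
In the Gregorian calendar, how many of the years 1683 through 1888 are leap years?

50

Multiples of 4 in [1683,1888]: 52.
Of those, multiples of 100: 2 (not leap unless ÷400).
Multiples of 400: 0.
Leap years = 52 − 2 + 0 = 50.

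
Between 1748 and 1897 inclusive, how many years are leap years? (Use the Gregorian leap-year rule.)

Multiples of 4 in [1748,1897]: 38.
Of those, multiples of 100: 1 (not leap unless ÷400).
Multiples of 400: 0.
Leap years = 38 − 1 + 0 = 37.

37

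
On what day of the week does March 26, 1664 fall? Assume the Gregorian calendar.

Wednesday

Doomsday rule: the anchor day for the 1600s is Tuesday. For year 64: 64÷12 = 5 r 4, and 4÷4 = 1, so 5+4+1 = 10.
Tuesday + 10 ≡ Friday — that's 1664's doomsday.
In March the doomsday date is Mar 14.
Mar 26 is 12 days after Mar 14; 12 mod 7 = 5, so Friday + 5 = Wednesday.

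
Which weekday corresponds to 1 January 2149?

Doomsday rule: the anchor day for the 2100s is Sunday. For year 49: 49÷12 = 4 r 1, and 1÷4 = 0, so 4+1+0 = 5.
Sunday + 5 ≡ Friday — that's 2149's doomsday.
In January the doomsday date is Jan 3 (2149 is not a leap year).
Jan 1 is 2 days before Jan 3; 2 mod 7 = 2, so Friday − 2 = Wednesday.

Wednesday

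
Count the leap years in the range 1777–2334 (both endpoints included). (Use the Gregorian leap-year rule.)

134

Multiples of 4 in [1777,2334]: 139.
Of those, multiples of 100: 6 (not leap unless ÷400).
Multiples of 400: 1.
Leap years = 139 − 6 + 1 = 134.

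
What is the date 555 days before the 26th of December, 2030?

June 19, 2029

−365 (one year) → Dec 26, 2029 (190 left).
−26 → Nov 30, 2029 (end of Nov, 30 days; 164 left).
−30 → Oct 31, 2029 (end of Oct, 31 days; 134 left).
−31 → Sep 30, 2029 (end of Sep, 30 days; 103 left).
−30 → Aug 31, 2029 (end of Aug, 31 days; 73 left).
−31 → Jul 31, 2029 (end of Jul, 31 days; 42 left).
−31 → Jun 30, 2029 (end of Jun, 30 days; 11 left).
−11 → Jun 19, 2029.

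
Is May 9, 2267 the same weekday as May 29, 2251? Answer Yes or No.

Yes

From May 29, 2251 to May 9, 2267 is 5824 days.
5824 mod 7 = 0, so they are the same weekday.
(May 29, 2251 is a Thursday; May 9, 2267 is a Thursday.)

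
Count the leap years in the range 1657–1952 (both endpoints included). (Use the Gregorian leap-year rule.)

71

Multiples of 4 in [1657,1952]: 74.
Of those, multiples of 100: 3 (not leap unless ÷400).
Multiples of 400: 0.
Leap years = 74 − 3 + 0 = 71.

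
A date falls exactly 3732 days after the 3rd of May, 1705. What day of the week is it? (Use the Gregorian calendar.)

May 3, 1705 is a Sunday.
3732 mod 7 = 1, so 3732 days after a Sunday is Sunday + 1 = Monday.

Monday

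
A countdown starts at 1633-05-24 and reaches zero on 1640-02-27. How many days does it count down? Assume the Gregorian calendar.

May 24, 1633 → May 24, 1634: 365 days.
May 24, 1634 → May 24, 1635: 365 days.
May 24, 1635 → May 24, 1636: 366 days (Feb 29, 1636 is in that span).
May 24, 1636 → May 24, 1637: 365 days.
May 24, 1637 → May 24, 1638: 365 days.
May 24, 1638 → May 24, 1639: 365 days.
May 24, 1639 → Jun 24, 1639: 31 days (May has 31).
Jun 24, 1639 → Jul 24, 1639: 30 days (June has 30).
Jul 24, 1639 → Aug 24, 1639: 31 days (July has 31).
Aug 24, 1639 → Sep 24, 1639: 31 days (August has 31).
Sep 24, 1639 → Oct 24, 1639: 30 days (September has 30).
Oct 24, 1639 → Nov 24, 1639: 31 days (October has 31).
Nov 24, 1639 → Dec 24, 1639: 30 days (November has 30).
Dec 24, 1639 → Jan 24, 1640: 31 days (December has 31).
Jan 24, 1640 → Feb 24, 1640: 31 days (January has 31).
Feb 24, 1640 → Feb 27, 1640: 3 days.
Total: 2470 days.

2470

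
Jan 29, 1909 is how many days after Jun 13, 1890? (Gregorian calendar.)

Jun 13, 1890 → Jun 13, 1891: 365 days.
Jun 13, 1891 → Jun 13, 1892: 366 days (Feb 29, 1892 is in that span).
Jun 13, 1892 → Jun 13, 1893: 365 days.
Jun 13, 1893 → Jun 13, 1894: 365 days.
Jun 13, 1894 → Jun 13, 1895: 365 days.
Jun 13, 1895 → Jun 13, 1896: 366 days (Feb 29, 1896 is in that span).
Jun 13, 1896 → Jun 13, 1897: 365 days.
Jun 13, 1897 → Jun 13, 1898: 365 days.
Jun 13, 1898 → Jun 13, 1899: 365 days.
Jun 13, 1899 → Jun 13, 1900: 365 days.
Jun 13, 1900 → Jun 13, 1901: 365 days.
Jun 13, 1901 → Jun 13, 1902: 365 days.
Jun 13, 1902 → Jun 13, 1903: 365 days.
Jun 13, 1903 → Jun 13, 1904: 366 days (Feb 29, 1904 is in that span).
Jun 13, 1904 → Jun 13, 1905: 365 days.
Jun 13, 1905 → Jun 13, 1906: 365 days.
Jun 13, 1906 → Jun 13, 1907: 365 days.
Jun 13, 1907 → Jun 13, 1908: 366 days (Feb 29, 1908 is in that span).
Jun 13, 1908 → Jul 13, 1908: 30 days (June has 30).
Jul 13, 1908 → Aug 13, 1908: 31 days (July has 31).
Aug 13, 1908 → Sep 13, 1908: 31 days (August has 31).
Sep 13, 1908 → Oct 13, 1908: 30 days (September has 30).
Oct 13, 1908 → Nov 13, 1908: 31 days (October has 31).
Nov 13, 1908 → Dec 13, 1908: 30 days (November has 30).
Dec 13, 1908 → Jan 13, 1909: 31 days (December has 31).
Jan 13, 1909 → Jan 29, 1909: 16 days.
Total: 6804 days.

6804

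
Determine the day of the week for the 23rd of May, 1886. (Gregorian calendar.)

January 1, 1886 is a Friday.
Jan 1, 1886 → Feb 1, 1886: 31 days (January has 31).
Feb 1, 1886 → Mar 1, 1886: 28 days (February has 28).
Mar 1, 1886 → Apr 1, 1886: 31 days (March has 31).
Apr 1, 1886 → May 1, 1886: 30 days (April has 30).
May 1, 1886 → May 23, 1886: 22 days.
Total: 142 days.
142 mod 7 = 2, so Friday + 2 = Sunday.

Sunday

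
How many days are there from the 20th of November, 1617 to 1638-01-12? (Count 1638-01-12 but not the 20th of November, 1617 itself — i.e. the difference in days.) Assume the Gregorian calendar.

7358

Nov 20, 1617 → Nov 20, 1618: 365 days.
Nov 20, 1618 → Nov 20, 1619: 365 days.
Nov 20, 1619 → Nov 20, 1620: 366 days (Feb 29, 1620 is in that span).
Nov 20, 1620 → Nov 20, 1621: 365 days.
Nov 20, 1621 → Nov 20, 1622: 365 days.
Nov 20, 1622 → Nov 20, 1623: 365 days.
Nov 20, 1623 → Nov 20, 1624: 366 days (Feb 29, 1624 is in that span).
Nov 20, 1624 → Nov 20, 1625: 365 days.
Nov 20, 1625 → Nov 20, 1626: 365 days.
Nov 20, 1626 → Nov 20, 1627: 365 days.
Nov 20, 1627 → Nov 20, 1628: 366 days (Feb 29, 1628 is in that span).
Nov 20, 1628 → Nov 20, 1629: 365 days.
Nov 20, 1629 → Nov 20, 1630: 365 days.
Nov 20, 1630 → Nov 20, 1631: 365 days.
Nov 20, 1631 → Nov 20, 1632: 366 days (Feb 29, 1632 is in that span).
Nov 20, 1632 → Nov 20, 1633: 365 days.
Nov 20, 1633 → Nov 20, 1634: 365 days.
Nov 20, 1634 → Nov 20, 1635: 365 days.
Nov 20, 1635 → Nov 20, 1636: 366 days (Feb 29, 1636 is in that span).
Nov 20, 1636 → Nov 20, 1637: 365 days.
Nov 20, 1637 → Dec 20, 1637: 30 days (November has 30).
Dec 20, 1637 → Jan 12, 1638: 23 days.
Total: 7358 days.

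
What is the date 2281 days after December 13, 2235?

March 12, 2242

+366 (one year; includes Feb 29, 2236) → Dec 13, 2236 (1915 left).
+365 (one year) → Dec 13, 2237 (1550 left).
+365 (one year) → Dec 13, 2238 (1185 left).
+365 (one year) → Dec 13, 2239 (820 left).
+366 (one year; includes Feb 29, 2240) → Dec 13, 2240 (454 left).
+365 (one year) → Dec 13, 2241 (89 left).
Dec has 31 days: +19 → Jan 1, 2242 (70 left).
Jan has 31 days: +31 → Feb 1, 2242 (39 left).
Feb has 28 days: +28 → Mar 1, 2242 (11 left).
+11 → Mar 12, 2242.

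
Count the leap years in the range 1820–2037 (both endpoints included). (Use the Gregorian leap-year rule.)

Multiples of 4 in [1820,2037]: 55.
Of those, multiples of 100: 2 (not leap unless ÷400).
Multiples of 400: 1.
Leap years = 55 − 2 + 1 = 54.

54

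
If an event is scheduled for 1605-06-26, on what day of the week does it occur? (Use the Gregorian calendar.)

Sunday

Doomsday rule: the anchor day for the 1600s is Tuesday. For year 05: 5÷12 = 0 r 5, and 5÷4 = 1, so 0+5+1 = 6.
Tuesday + 6 ≡ Monday — that's 1605's doomsday.
In June the doomsday date is Jun 6.
Jun 26 is 20 days after Jun 6; 20 mod 7 = 6, so Monday + 6 = Sunday.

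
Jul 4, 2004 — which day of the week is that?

Doomsday rule: the anchor day for the 2000s is Tuesday. For year 04: 4÷12 = 0 r 4, and 4÷4 = 1, so 0+4+1 = 5.
Tuesday + 5 ≡ Sunday — that's 2004's doomsday.
In July the doomsday date is Jul 11.
Jul 4 is 7 days before Jul 11; 7 mod 7 = 0, so Sunday − 0 = Sunday.

Sunday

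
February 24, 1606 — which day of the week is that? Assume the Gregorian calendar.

Friday

Doomsday rule: the anchor day for the 1600s is Tuesday. For year 06: 6÷12 = 0 r 6, and 6÷4 = 1, so 0+6+1 = 7.
Tuesday + 7 ≡ Tuesday — that's 1606's doomsday.
In February the doomsday date is Feb 28 (1606 is not a leap year).
Feb 24 is 4 days before Feb 28; 4 mod 7 = 4, so Tuesday − 4 = Friday.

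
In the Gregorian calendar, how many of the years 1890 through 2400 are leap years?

124

Multiples of 4 in [1890,2400]: 128.
Of those, multiples of 100: 6 (not leap unless ÷400).
Multiples of 400: 2.
Leap years = 128 − 6 + 2 = 124.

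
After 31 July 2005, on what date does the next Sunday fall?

August 7, 2005

Jul 31, 2005 is a Sunday.
From Sunday to the next Sunday is 7 days.
Jul 31, 2005 + 7 = Aug 7, 2005.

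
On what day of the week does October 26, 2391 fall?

Doomsday rule: the anchor day for the 2300s is Wednesday. For year 91: 91÷12 = 7 r 7, and 7÷4 = 1, so 7+7+1 = 15.
Wednesday + 15 ≡ Thursday — that's 2391's doomsday.
In October the doomsday date is Oct 10.
Oct 26 is 16 days after Oct 10; 16 mod 7 = 2, so Thursday + 2 = Saturday.

Saturday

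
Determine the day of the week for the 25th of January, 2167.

Sunday

January 1, 2167 is a Thursday.
Jan 1, 2167 → Jan 25, 2167: 24 days.
Total: 24 days.
24 mod 7 = 3, so Thursday + 3 = Sunday.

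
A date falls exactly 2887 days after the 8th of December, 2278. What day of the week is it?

Dec 8, 2278 is a Sunday.
2887 mod 7 = 3, so 2887 days after a Sunday is Sunday + 3 = Wednesday.

Wednesday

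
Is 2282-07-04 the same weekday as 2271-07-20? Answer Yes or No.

From Jul 20, 2271 to Jul 4, 2282 is 4002 days.
4002 mod 7 = 5, so they are different weekdays.
(Jul 20, 2271 is a Thursday; Jul 4, 2282 is a Tuesday.)

No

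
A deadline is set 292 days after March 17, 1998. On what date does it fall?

January 3, 1999

Mar has 31 days: +15 → Apr 1, 1998 (277 left).
Apr has 30 days: +30 → May 1, 1998 (247 left).
May has 31 days: +31 → Jun 1, 1998 (216 left).
Jun has 30 days: +30 → Jul 1, 1998 (186 left).
Jul has 31 days: +31 → Aug 1, 1998 (155 left).
Aug has 31 days: +31 → Sep 1, 1998 (124 left).
Sep has 30 days: +30 → Oct 1, 1998 (94 left).
Oct has 31 days: +31 → Nov 1, 1998 (63 left).
Nov has 30 days: +30 → Dec 1, 1998 (33 left).
Dec has 31 days: +31 → Jan 1, 1999 (2 left).
+2 → Jan 3, 1999.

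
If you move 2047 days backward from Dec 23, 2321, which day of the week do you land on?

First find the weekday of Dec 23, 2321. Doomsday rule: the anchor day for the 2300s is Wednesday. For year 21: 21÷12 = 1 r 9, and 9÷4 = 2, so 1+9+2 = 12.
Wednesday + 12 ≡ Monday — that's 2321's doomsday.
In December the doomsday date is Dec 12.
Dec 23 is 11 days after Dec 12; 11 mod 7 = 4, so Monday + 4 = Friday.
2047 mod 7 = 3, so 2047 days before a Friday is Friday − 3 = Tuesday.

Tuesday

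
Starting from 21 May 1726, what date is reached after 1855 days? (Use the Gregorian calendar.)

+365 (one year) → May 21, 1727 (1490 left).
+366 (one year; includes Feb 29, 1728) → May 21, 1728 (1124 left).
+365 (one year) → May 21, 1729 (759 left).
+365 (one year) → May 21, 1730 (394 left).
May has 31 days: +11 → Jun 1, 1730 (383 left).
Jun has 30 days: +30 → Jul 1, 1730 (353 left).
Jul has 31 days: +31 → Aug 1, 1730 (322 left).
Aug has 31 days: +31 → Sep 1, 1730 (291 left).
Sep has 30 days: +30 → Oct 1, 1730 (261 left).
Oct has 31 days: +31 → Nov 1, 1730 (230 left).
Nov has 30 days: +30 → Dec 1, 1730 (200 left).
Dec has 31 days: +31 → Jan 1, 1731 (169 left).
Jan has 31 days: +31 → Feb 1, 1731 (138 left).
Feb has 28 days: +28 → Mar 1, 1731 (110 left).
Mar has 31 days: +31 → Apr 1, 1731 (79 left).
Apr has 30 days: +30 → May 1, 1731 (49 left).
May has 31 days: +31 → Jun 1, 1731 (18 left).
+18 → Jun 19, 1731.

June 19, 1731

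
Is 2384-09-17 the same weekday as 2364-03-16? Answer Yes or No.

From Mar 16, 2364 to Sep 17, 2384 is 7490 days.
7490 mod 7 = 0, so they are the same weekday.
(Mar 16, 2364 is a Monday; Sep 17, 2384 is a Monday.)

Yes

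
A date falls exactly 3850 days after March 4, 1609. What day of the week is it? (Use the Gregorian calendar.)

Wednesday

First find the weekday of Mar 4, 1609. Doomsday rule: the anchor day for the 1600s is Tuesday. For year 09: 9÷12 = 0 r 9, and 9÷4 = 2, so 0+9+2 = 11.
Tuesday + 11 ≡ Saturday — that's 1609's doomsday.
In March the doomsday date is Mar 14.
Mar 4 is 10 days before Mar 14; 10 mod 7 = 3, so Saturday − 3 = Wednesday.
3850 mod 7 = 0, so 3850 days after a Wednesday is Wednesday + 0 = Wednesday.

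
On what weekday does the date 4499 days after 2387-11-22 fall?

Friday

Nov 22, 2387 is a Sunday.
4499 mod 7 = 5, so 4499 days after a Sunday is Sunday + 5 = Friday.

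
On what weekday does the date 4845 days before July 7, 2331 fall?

First find the weekday of Jul 7, 2331. Doomsday rule: the anchor day for the 2300s is Wednesday. For year 31: 31÷12 = 2 r 7, and 7÷4 = 1, so 2+7+1 = 10.
Wednesday + 10 ≡ Saturday — that's 2331's doomsday.
In July the doomsday date is Jul 11.
Jul 7 is 4 days before Jul 11; 4 mod 7 = 4, so Saturday − 4 = Tuesday.
4845 mod 7 = 1, so 4845 days before a Tuesday is Tuesday − 1 = Monday.

Monday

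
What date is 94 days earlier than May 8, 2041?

−8 → Apr 30, 2041 (end of Apr, 30 days; 86 left).
−30 → Mar 31, 2041 (end of Mar, 31 days; 56 left).
−31 → Feb 28, 2041 (end of Feb, 28 days; 25 left).
−25 → Feb 3, 2041.

February 3, 2041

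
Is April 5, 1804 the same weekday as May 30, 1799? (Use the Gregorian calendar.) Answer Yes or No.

From May 30, 1799 to Apr 5, 1804 is 1771 days.
1771 mod 7 = 0, so they are the same weekday.
(May 30, 1799 is a Thursday; Apr 5, 1804 is a Thursday.)

Yes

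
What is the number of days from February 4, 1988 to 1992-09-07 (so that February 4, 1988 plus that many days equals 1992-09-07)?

Feb 4, 1988 → Feb 4, 1989: 366 days (Feb 29, 1988 is in that span).
Feb 4, 1989 → Feb 4, 1990: 365 days.
Feb 4, 1990 → Feb 4, 1991: 365 days.
Feb 4, 1991 → Feb 4, 1992: 365 days.
Feb 4, 1992 → Mar 4, 1992: 29 days (February has 29).
Mar 4, 1992 → Apr 4, 1992: 31 days (March has 31).
Apr 4, 1992 → May 4, 1992: 30 days (April has 30).
May 4, 1992 → Jun 4, 1992: 31 days (May has 31).
Jun 4, 1992 → Jul 4, 1992: 30 days (June has 30).
Jul 4, 1992 → Aug 4, 1992: 31 days (July has 31).
Aug 4, 1992 → Sep 4, 1992: 31 days (August has 31).
Sep 4, 1992 → Sep 7, 1992: 3 days.
Total: 1677 days.

1677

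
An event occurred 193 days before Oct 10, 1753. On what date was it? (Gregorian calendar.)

March 31, 1753

−10 → Sep 30, 1753 (end of Sep, 30 days; 183 left).
−30 → Aug 31, 1753 (end of Aug, 31 days; 153 left).
−31 → Jul 31, 1753 (end of Jul, 31 days; 122 left).
−31 → Jun 30, 1753 (end of Jun, 30 days; 91 left).
−30 → May 31, 1753 (end of May, 31 days; 61 left).
−31 → Apr 30, 1753 (end of Apr, 30 days; 30 left).
−30 → Mar 31, 1753 (end of Mar, 31 days; 0 left).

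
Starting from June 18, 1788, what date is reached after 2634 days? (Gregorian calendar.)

+365 (one year) → Jun 18, 1789 (2269 left).
+365 (one year) → Jun 18, 1790 (1904 left).
+365 (one year) → Jun 18, 1791 (1539 left).
+366 (one year; includes Feb 29, 1792) → Jun 18, 1792 (1173 left).
+365 (one year) → Jun 18, 1793 (808 left).
+365 (one year) → Jun 18, 1794 (443 left).
+365 (one year) → Jun 18, 1795 (78 left).
Jun has 30 days: +13 → Jul 1, 1795 (65 left).
Jul has 31 days: +31 → Aug 1, 1795 (34 left).
Aug has 31 days: +31 → Sep 1, 1795 (3 left).
+3 → Sep 4, 1795.

September 4, 1795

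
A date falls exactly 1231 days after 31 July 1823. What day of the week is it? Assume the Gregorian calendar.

Wednesday

Jul 31, 1823 is a Thursday.
1231 mod 7 = 6, so 1231 days after a Thursday is Thursday + 6 = Wednesday.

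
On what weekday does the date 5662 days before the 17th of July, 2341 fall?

Friday

First find the weekday of Jul 17, 2341. Doomsday rule: the anchor day for the 2300s is Wednesday. For year 41: 41÷12 = 3 r 5, and 5÷4 = 1, so 3+5+1 = 9.
Wednesday + 9 ≡ Friday — that's 2341's doomsday.
In July the doomsday date is Jul 11.
Jul 17 is 6 days after Jul 11; 6 mod 7 = 6, so Friday + 6 = Thursday.
5662 mod 7 = 6, so 5662 days before a Thursday is Thursday − 6 = Friday.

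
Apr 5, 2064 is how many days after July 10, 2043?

Jul 10, 2043 → Jul 10, 2044: 366 days (Feb 29, 2044 is in that span).
Jul 10, 2044 → Jul 10, 2045: 365 days.
Jul 10, 2045 → Jul 10, 2046: 365 days.
Jul 10, 2046 → Jul 10, 2047: 365 days.
Jul 10, 2047 → Jul 10, 2048: 366 days (Feb 29, 2048 is in that span).
Jul 10, 2048 → Jul 10, 2049: 365 days.
Jul 10, 2049 → Jul 10, 2050: 365 days.
Jul 10, 2050 → Jul 10, 2051: 365 days.
Jul 10, 2051 → Jul 10, 2052: 366 days (Feb 29, 2052 is in that span).
Jul 10, 2052 → Jul 10, 2053: 365 days.
Jul 10, 2053 → Jul 10, 2054: 365 days.
Jul 10, 2054 → Jul 10, 2055: 365 days.
Jul 10, 2055 → Jul 10, 2056: 366 days (Feb 29, 2056 is in that span).
Jul 10, 2056 → Jul 10, 2057: 365 days.
Jul 10, 2057 → Jul 10, 2058: 365 days.
Jul 10, 2058 → Jul 10, 2059: 365 days.
Jul 10, 2059 → Jul 10, 2060: 366 days (Feb 29, 2060 is in that span).
Jul 10, 2060 → Jul 10, 2061: 365 days.
Jul 10, 2061 → Jul 10, 2062: 365 days.
Jul 10, 2062 → Jul 10, 2063: 365 days.
Jul 10, 2063 → Aug 10, 2063: 31 days (July has 31).
Aug 10, 2063 → Sep 10, 2063: 31 days (August has 31).
Sep 10, 2063 → Oct 10, 2063: 30 days (September has 30).
Oct 10, 2063 → Nov 10, 2063: 31 days (October has 31).
Nov 10, 2063 → Dec 10, 2063: 30 days (November has 30).
Dec 10, 2063 → Jan 10, 2064: 31 days (December has 31).
Jan 10, 2064 → Feb 10, 2064: 31 days (January has 31).
Feb 10, 2064 → Mar 10, 2064: 29 days (February has 29).
Mar 10, 2064 → Apr 5, 2064: 26 days.
Total: 7575 days.

7575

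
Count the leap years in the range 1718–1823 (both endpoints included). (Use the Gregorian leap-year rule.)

Multiples of 4 in [1718,1823]: 26.
Of those, multiples of 100: 1 (not leap unless ÷400).
Multiples of 400: 0.
Leap years = 26 − 1 + 0 = 25.

25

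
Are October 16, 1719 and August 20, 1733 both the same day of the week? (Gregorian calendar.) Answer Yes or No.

No

From Oct 16, 1719 to Aug 20, 1733 is 5057 days.
5057 mod 7 = 3, so they are different weekdays.
(Oct 16, 1719 is a Monday; Aug 20, 1733 is a Thursday.)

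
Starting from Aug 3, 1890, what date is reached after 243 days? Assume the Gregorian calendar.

April 3, 1891

Aug has 31 days: +29 → Sep 1, 1890 (214 left).
Sep has 30 days: +30 → Oct 1, 1890 (184 left).
Oct has 31 days: +31 → Nov 1, 1890 (153 left).
Nov has 30 days: +30 → Dec 1, 1890 (123 left).
Dec has 31 days: +31 → Jan 1, 1891 (92 left).
Jan has 31 days: +31 → Feb 1, 1891 (61 left).
Feb has 28 days: +28 → Mar 1, 1891 (33 left).
Mar has 31 days: +31 → Apr 1, 1891 (2 left).
+2 → Apr 3, 1891.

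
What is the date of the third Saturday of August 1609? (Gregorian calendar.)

August 1, 1609 is a Saturday.
The first Saturday is therefore August 1 (same day).
The third Saturday is 1 + 2×7 = August 15.

August 15, 1609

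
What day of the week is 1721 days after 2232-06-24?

Saturday

First find the weekday of Jun 24, 2232. Doomsday rule: the anchor day for the 2200s is Friday. For year 32: 32÷12 = 2 r 8, and 8÷4 = 2, so 2+8+2 = 12.
Friday + 12 ≡ Wednesday — that's 2232's doomsday.
In June the doomsday date is Jun 6.
Jun 24 is 18 days after Jun 6; 18 mod 7 = 4, so Wednesday + 4 = Sunday.
1721 mod 7 = 6, so 1721 days after a Sunday is Sunday + 6 = Saturday.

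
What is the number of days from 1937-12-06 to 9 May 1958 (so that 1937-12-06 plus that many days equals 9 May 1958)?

Dec 6, 1937 → Dec 6, 1938: 365 days.
Dec 6, 1938 → Dec 6, 1939: 365 days.
Dec 6, 1939 → Dec 6, 1940: 366 days (Feb 29, 1940 is in that span).
Dec 6, 1940 → Dec 6, 1941: 365 days.
Dec 6, 1941 → Dec 6, 1942: 365 days.
Dec 6, 1942 → Dec 6, 1943: 365 days.
Dec 6, 1943 → Dec 6, 1944: 366 days (Feb 29, 1944 is in that span).
Dec 6, 1944 → Dec 6, 1945: 365 days.
Dec 6, 1945 → Dec 6, 1946: 365 days.
Dec 6, 1946 → Dec 6, 1947: 365 days.
Dec 6, 1947 → Dec 6, 1948: 366 days (Feb 29, 1948 is in that span).
Dec 6, 1948 → Dec 6, 1949: 365 days.
Dec 6, 1949 → Dec 6, 1950: 365 days.
Dec 6, 1950 → Dec 6, 1951: 365 days.
Dec 6, 1951 → Dec 6, 1952: 366 days (Feb 29, 1952 is in that span).
Dec 6, 1952 → Dec 6, 1953: 365 days.
Dec 6, 1953 → Dec 6, 1954: 365 days.
Dec 6, 1954 → Dec 6, 1955: 365 days.
Dec 6, 1955 → Dec 6, 1956: 366 days (Feb 29, 1956 is in that span).
Dec 6, 1956 → Dec 6, 1957: 365 days.
Dec 6, 1957 → Jan 6, 1958: 31 days (December has 31).
Jan 6, 1958 → Feb 6, 1958: 31 days (January has 31).
Feb 6, 1958 → Mar 6, 1958: 28 days (February has 28).
Mar 6, 1958 → Apr 6, 1958: 31 days (March has 31).
Apr 6, 1958 → May 6, 1958: 30 days (April has 30).
May 6, 1958 → May 9, 1958: 3 days.
Total: 7459 days.

7459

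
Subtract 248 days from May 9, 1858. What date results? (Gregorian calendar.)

−9 → Apr 30, 1858 (end of Apr, 30 days; 239 left).
−30 → Mar 31, 1858 (end of Mar, 31 days; 209 left).
−31 → Feb 28, 1858 (end of Feb, 28 days; 178 left).
−28 → Jan 31, 1858 (end of Jan, 31 days; 150 left).
−31 → Dec 31, 1857 (end of Dec, 31 days; 119 left).
−31 → Nov 30, 1857 (end of Nov, 30 days; 88 left).
−30 → Oct 31, 1857 (end of Oct, 31 days; 58 left).
−31 → Sep 30, 1857 (end of Sep, 30 days; 27 left).
−27 → Sep 3, 1857.

September 3, 1857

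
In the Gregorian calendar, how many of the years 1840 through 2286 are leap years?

Multiples of 4 in [1840,2286]: 112.
Of those, multiples of 100: 4 (not leap unless ÷400).
Multiples of 400: 1.
Leap years = 112 − 4 + 1 = 109.

109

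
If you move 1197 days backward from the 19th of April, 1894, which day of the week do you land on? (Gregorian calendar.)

Thursday

First find the weekday of Apr 19, 1894. Doomsday rule: the anchor day for the 1800s is Friday. For year 94: 94÷12 = 7 r 10, and 10÷4 = 2, so 7+10+2 = 19.
Friday + 19 ≡ Wednesday — that's 1894's doomsday.
In April the doomsday date is Apr 4.
Apr 19 is 15 days after Apr 4; 15 mod 7 = 1, so Wednesday + 1 = Thursday.
1197 mod 7 = 0, so 1197 days before a Thursday is Thursday − 0 = Thursday.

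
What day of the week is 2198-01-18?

January 1, 2198 is a Monday.
Jan 1, 2198 → Jan 18, 2198: 17 days.
Total: 17 days.
17 mod 7 = 3, so Monday + 3 = Thursday.

Thursday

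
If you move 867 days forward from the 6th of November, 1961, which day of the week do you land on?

Nov 6, 1961 is a Monday.
867 mod 7 = 6, so 867 days after a Monday is Monday + 6 = Sunday.

Sunday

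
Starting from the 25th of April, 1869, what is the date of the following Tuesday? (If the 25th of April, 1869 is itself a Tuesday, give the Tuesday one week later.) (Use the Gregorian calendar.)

Apr 25, 1869 is a Sunday.
From Sunday to the next Tuesday is 2 days.
Apr 25, 1869 + 2 = Apr 27, 1869.

April 27, 1869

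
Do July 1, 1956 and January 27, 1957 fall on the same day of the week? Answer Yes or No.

Yes

From Jul 1, 1956 to Jan 27, 1957 is 210 days.
210 mod 7 = 0, so they are the same weekday.
(Jul 1, 1956 is a Sunday; Jan 27, 1957 is a Sunday.)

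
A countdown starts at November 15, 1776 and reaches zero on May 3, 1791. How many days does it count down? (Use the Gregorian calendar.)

Nov 15, 1776 → Nov 15, 1777: 365 days.
Nov 15, 1777 → Nov 15, 1778: 365 days.
Nov 15, 1778 → Nov 15, 1779: 365 days.
Nov 15, 1779 → Nov 15, 1780: 366 days (Feb 29, 1780 is in that span).
Nov 15, 1780 → Nov 15, 1781: 365 days.
Nov 15, 1781 → Nov 15, 1782: 365 days.
Nov 15, 1782 → Nov 15, 1783: 365 days.
Nov 15, 1783 → Nov 15, 1784: 366 days (Feb 29, 1784 is in that span).
Nov 15, 1784 → Nov 15, 1785: 365 days.
Nov 15, 1785 → Nov 15, 1786: 365 days.
Nov 15, 1786 → Nov 15, 1787: 365 days.
Nov 15, 1787 → Nov 15, 1788: 366 days (Feb 29, 1788 is in that span).
Nov 15, 1788 → Nov 15, 1789: 365 days.
Nov 15, 1789 → Nov 15, 1790: 365 days.
Nov 15, 1790 → Dec 15, 1790: 30 days (November has 30).
Dec 15, 1790 → Jan 15, 1791: 31 days (December has 31).
Jan 15, 1791 → Feb 15, 1791: 31 days (January has 31).
Feb 15, 1791 → Mar 15, 1791: 28 days (February has 28).
Mar 15, 1791 → Apr 15, 1791: 31 days (March has 31).
Apr 15, 1791 → May 3, 1791: 18 days.
Total: 5282 days.

5282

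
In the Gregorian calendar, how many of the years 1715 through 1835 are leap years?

Multiples of 4 in [1715,1835]: 30.
Of those, multiples of 100: 1 (not leap unless ÷400).
Multiples of 400: 0.
Leap years = 30 − 1 + 0 = 29.

29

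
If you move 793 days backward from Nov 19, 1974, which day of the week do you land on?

First find the weekday of Nov 19, 1974. Doomsday rule: the anchor day for the 1900s is Wednesday. For year 74: 74÷12 = 6 r 2, and 2÷4 = 0, so 6+2+0 = 8.
Wednesday + 8 ≡ Thursday — that's 1974's doomsday.
In November the doomsday date is Nov 7.
Nov 19 is 12 days after Nov 7; 12 mod 7 = 5, so Thursday + 5 = Tuesday.
793 mod 7 = 2, so 793 days before a Tuesday is Tuesday − 2 = Sunday.

Sunday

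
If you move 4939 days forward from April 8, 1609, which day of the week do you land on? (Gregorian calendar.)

Sunday

First find the weekday of Apr 8, 1609. Doomsday rule: the anchor day for the 1600s is Tuesday. For year 09: 9÷12 = 0 r 9, and 9÷4 = 2, so 0+9+2 = 11.
Tuesday + 11 ≡ Saturday — that's 1609's doomsday.
In April the doomsday date is Apr 4.
Apr 8 is 4 days after Apr 4; 4 mod 7 = 4, so Saturday + 4 = Wednesday.
4939 mod 7 = 4, so 4939 days after a Wednesday is Wednesday + 4 = Sunday.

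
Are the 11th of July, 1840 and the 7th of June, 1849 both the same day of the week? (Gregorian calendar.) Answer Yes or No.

No

From Jul 11, 1840 to Jun 7, 1849 is 3253 days.
3253 mod 7 = 5, so they are different weekdays.
(Jul 11, 1840 is a Saturday; Jun 7, 1849 is a Thursday.)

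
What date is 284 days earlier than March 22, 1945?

June 11, 1944

−22 → Feb 28, 1945 (end of Feb, 28 days; 262 left).
−28 → Jan 31, 1945 (end of Jan, 31 days; 234 left).
−31 → Dec 31, 1944 (end of Dec, 31 days; 203 left).
−31 → Nov 30, 1944 (end of Nov, 30 days; 172 left).
−30 → Oct 31, 1944 (end of Oct, 31 days; 142 left).
−31 → Sep 30, 1944 (end of Sep, 30 days; 111 left).
−30 → Aug 31, 1944 (end of Aug, 31 days; 81 left).
−31 → Jul 31, 1944 (end of Jul, 31 days; 50 left).
−31 → Jun 30, 1944 (end of Jun, 30 days; 19 left).
−19 → Jun 11, 1944.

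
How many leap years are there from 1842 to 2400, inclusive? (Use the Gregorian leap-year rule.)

136

Multiples of 4 in [1842,2400]: 140.
Of those, multiples of 100: 6 (not leap unless ÷400).
Multiples of 400: 2.
Leap years = 140 − 6 + 2 = 136.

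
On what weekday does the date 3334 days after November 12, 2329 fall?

Nov 12, 2329 is a Tuesday.
3334 mod 7 = 2, so 3334 days after a Tuesday is Tuesday + 2 = Thursday.

Thursday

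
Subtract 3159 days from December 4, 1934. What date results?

−365 (one year) → Dec 4, 1933 (2794 left).
−365 (one year) → Dec 4, 1932 (2429 left).
−366 (one year; includes Feb 29, 1932) → Dec 4, 1931 (2063 left).
−365 (one year) → Dec 4, 1930 (1698 left).
−365 (one year) → Dec 4, 1929 (1333 left).
−365 (one year) → Dec 4, 1928 (968 left).
−366 (one year; includes Feb 29, 1928) → Dec 4, 1927 (602 left).
−365 (one year) → Dec 4, 1926 (237 left).
−4 → Nov 30, 1926 (end of Nov, 30 days; 233 left).
−30 → Oct 31, 1926 (end of Oct, 31 days; 203 left).
−31 → Sep 30, 1926 (end of Sep, 30 days; 172 left).
−30 → Aug 31, 1926 (end of Aug, 31 days; 142 left).
−31 → Jul 31, 1926 (end of Jul, 31 days; 111 left).
−31 → Jun 30, 1926 (end of Jun, 30 days; 80 left).
−30 → May 31, 1926 (end of May, 31 days; 50 left).
−31 → Apr 30, 1926 (end of Apr, 30 days; 19 left).
−19 → Apr 11, 1926.

April 11, 1926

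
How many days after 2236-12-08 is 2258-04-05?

7788

Dec 8, 2236 → Dec 8, 2237: 365 days.
Dec 8, 2237 → Dec 8, 2238: 365 days.
Dec 8, 2238 → Dec 8, 2239: 365 days.
Dec 8, 2239 → Dec 8, 2240: 366 days (Feb 29, 2240 is in that span).
Dec 8, 2240 → Dec 8, 2241: 365 days.
Dec 8, 2241 → Dec 8, 2242: 365 days.
Dec 8, 2242 → Dec 8, 2243: 365 days.
Dec 8, 2243 → Dec 8, 2244: 366 days (Feb 29, 2244 is in that span).
Dec 8, 2244 → Dec 8, 2245: 365 days.
Dec 8, 2245 → Dec 8, 2246: 365 days.
Dec 8, 2246 → Dec 8, 2247: 365 days.
Dec 8, 2247 → Dec 8, 2248: 366 days (Feb 29, 2248 is in that span).
Dec 8, 2248 → Dec 8, 2249: 365 days.
Dec 8, 2249 → Dec 8, 2250: 365 days.
Dec 8, 2250 → Dec 8, 2251: 365 days.
Dec 8, 2251 → Dec 8, 2252: 366 days (Feb 29, 2252 is in that span).
Dec 8, 2252 → Dec 8, 2253: 365 days.
Dec 8, 2253 → Dec 8, 2254: 365 days.
Dec 8, 2254 → Dec 8, 2255: 365 days.
Dec 8, 2255 → Dec 8, 2256: 366 days (Feb 29, 2256 is in that span).
Dec 8, 2256 → Dec 8, 2257: 365 days.
Dec 8, 2257 → Jan 8, 2258: 31 days (December has 31).
Jan 8, 2258 → Feb 8, 2258: 31 days (January has 31).
Feb 8, 2258 → Mar 8, 2258: 28 days (February has 28).
Mar 8, 2258 → Apr 5, 2258: 28 days.
Total: 7788 days.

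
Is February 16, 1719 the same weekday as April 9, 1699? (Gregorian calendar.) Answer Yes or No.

Yes

From Apr 9, 1699 to Feb 16, 1719 is 7252 days.
7252 mod 7 = 0, so they are the same weekday.
(Apr 9, 1699 is a Thursday; Feb 16, 1719 is a Thursday.)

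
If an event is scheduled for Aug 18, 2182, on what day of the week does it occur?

Sunday

Doomsday rule: the anchor day for the 2100s is Sunday. For year 82: 82÷12 = 6 r 10, and 10÷4 = 2, so 6+10+2 = 18.
Sunday + 18 ≡ Thursday — that's 2182's doomsday.
In August the doomsday date is Aug 8.
Aug 18 is 10 days after Aug 8; 10 mod 7 = 3, so Thursday + 3 = Sunday.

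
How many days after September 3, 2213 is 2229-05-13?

Sep 3, 2213 → Sep 3, 2214: 365 days.
Sep 3, 2214 → Sep 3, 2215: 365 days.
Sep 3, 2215 → Sep 3, 2216: 366 days (Feb 29, 2216 is in that span).
Sep 3, 2216 → Sep 3, 2217: 365 days.
Sep 3, 2217 → Sep 3, 2218: 365 days.
Sep 3, 2218 → Sep 3, 2219: 365 days.
Sep 3, 2219 → Sep 3, 2220: 366 days (Feb 29, 2220 is in that span).
Sep 3, 2220 → Sep 3, 2221: 365 days.
Sep 3, 2221 → Sep 3, 2222: 365 days.
Sep 3, 2222 → Sep 3, 2223: 365 days.
Sep 3, 2223 → Sep 3, 2224: 366 days (Feb 29, 2224 is in that span).
Sep 3, 2224 → Sep 3, 2225: 365 days.
Sep 3, 2225 → Sep 3, 2226: 365 days.
Sep 3, 2226 → Sep 3, 2227: 365 days.
Sep 3, 2227 → Sep 3, 2228: 366 days (Feb 29, 2228 is in that span).
Sep 3, 2228 → Oct 3, 2228: 30 days (September has 30).
Oct 3, 2228 → Nov 3, 2228: 31 days (October has 31).
Nov 3, 2228 → Dec 3, 2228: 30 days (November has 30).
Dec 3, 2228 → Jan 3, 2229: 31 days (December has 31).
Jan 3, 2229 → Feb 3, 2229: 31 days (January has 31).
Feb 3, 2229 → Mar 3, 2229: 28 days (February has 28).
Mar 3, 2229 → Apr 3, 2229: 31 days (March has 31).
Apr 3, 2229 → May 3, 2229: 30 days (April has 30).
May 3, 2229 → May 13, 2229: 10 days.
Total: 5731 days.

5731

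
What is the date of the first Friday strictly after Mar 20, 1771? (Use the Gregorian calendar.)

Mar 20, 1771 is a Wednesday.
From Wednesday to the next Friday is 2 days.
Mar 20, 1771 + 2 = Mar 22, 1771.

March 22, 1771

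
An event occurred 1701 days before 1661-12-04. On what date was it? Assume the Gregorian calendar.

April 8, 1657

−365 (one year) → Dec 4, 1660 (1336 left).
−366 (one year; includes Feb 29, 1660) → Dec 4, 1659 (970 left).
−365 (one year) → Dec 4, 1658 (605 left).
−365 (one year) → Dec 4, 1657 (240 left).
−4 → Nov 30, 1657 (end of Nov, 30 days; 236 left).
−30 → Oct 31, 1657 (end of Oct, 31 days; 206 left).
−31 → Sep 30, 1657 (end of Sep, 30 days; 175 left).
−30 → Aug 31, 1657 (end of Aug, 31 days; 145 left).
−31 → Jul 31, 1657 (end of Jul, 31 days; 114 left).
−31 → Jun 30, 1657 (end of Jun, 30 days; 83 left).
−30 → May 31, 1657 (end of May, 31 days; 53 left).
−31 → Apr 30, 1657 (end of Apr, 30 days; 22 left).
−22 → Apr 8, 1657.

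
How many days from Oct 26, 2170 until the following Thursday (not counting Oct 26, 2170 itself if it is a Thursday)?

Oct 26, 2170 is a Friday.
From Friday to the next Thursday is 6 days.

6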